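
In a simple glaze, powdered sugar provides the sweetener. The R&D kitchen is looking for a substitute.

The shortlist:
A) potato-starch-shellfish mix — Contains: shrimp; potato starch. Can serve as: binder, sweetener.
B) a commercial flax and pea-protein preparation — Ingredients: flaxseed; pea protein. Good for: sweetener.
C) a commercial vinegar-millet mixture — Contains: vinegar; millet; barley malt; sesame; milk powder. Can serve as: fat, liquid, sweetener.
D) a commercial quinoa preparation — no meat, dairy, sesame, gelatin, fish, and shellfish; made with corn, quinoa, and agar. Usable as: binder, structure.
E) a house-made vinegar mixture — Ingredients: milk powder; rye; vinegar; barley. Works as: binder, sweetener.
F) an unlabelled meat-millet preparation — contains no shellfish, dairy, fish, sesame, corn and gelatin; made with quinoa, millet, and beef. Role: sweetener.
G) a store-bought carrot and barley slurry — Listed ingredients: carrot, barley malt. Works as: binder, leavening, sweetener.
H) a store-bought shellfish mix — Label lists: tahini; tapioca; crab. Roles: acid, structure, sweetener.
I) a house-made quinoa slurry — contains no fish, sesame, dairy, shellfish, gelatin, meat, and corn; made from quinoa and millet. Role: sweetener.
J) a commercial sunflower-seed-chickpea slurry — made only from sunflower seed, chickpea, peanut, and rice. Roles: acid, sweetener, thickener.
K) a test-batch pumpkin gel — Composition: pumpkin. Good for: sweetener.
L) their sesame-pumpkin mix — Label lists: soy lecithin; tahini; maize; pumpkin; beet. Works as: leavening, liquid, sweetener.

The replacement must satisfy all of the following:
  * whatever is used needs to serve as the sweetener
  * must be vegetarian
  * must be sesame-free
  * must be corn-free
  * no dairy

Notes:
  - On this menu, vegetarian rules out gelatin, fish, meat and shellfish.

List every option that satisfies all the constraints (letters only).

A: has shrimp, so not vegetarian — no
B: only flaxseed and pea protein; none excluded — valid
C: has sesame, so not sesame-free; has milk powder, so not dairy-free — out
D: not usable as a sweetener; has corn, so not corn-free — out
E: has milk powder, so not dairy-free — reject
F: has beef, so not vegetarian — no
G: only barley malt and carrot; none excluded — valid
H: has crab, so not vegetarian; has tahini, so not sesame-free — no
I: works as a sweetener, no corn, no dairy — valid
J: all constraints satisfied — OK
K: no sesame, no corn — valid
L: has tahini, so not sesame-free; has maize, so not corn-free — no

B, G, I, J, K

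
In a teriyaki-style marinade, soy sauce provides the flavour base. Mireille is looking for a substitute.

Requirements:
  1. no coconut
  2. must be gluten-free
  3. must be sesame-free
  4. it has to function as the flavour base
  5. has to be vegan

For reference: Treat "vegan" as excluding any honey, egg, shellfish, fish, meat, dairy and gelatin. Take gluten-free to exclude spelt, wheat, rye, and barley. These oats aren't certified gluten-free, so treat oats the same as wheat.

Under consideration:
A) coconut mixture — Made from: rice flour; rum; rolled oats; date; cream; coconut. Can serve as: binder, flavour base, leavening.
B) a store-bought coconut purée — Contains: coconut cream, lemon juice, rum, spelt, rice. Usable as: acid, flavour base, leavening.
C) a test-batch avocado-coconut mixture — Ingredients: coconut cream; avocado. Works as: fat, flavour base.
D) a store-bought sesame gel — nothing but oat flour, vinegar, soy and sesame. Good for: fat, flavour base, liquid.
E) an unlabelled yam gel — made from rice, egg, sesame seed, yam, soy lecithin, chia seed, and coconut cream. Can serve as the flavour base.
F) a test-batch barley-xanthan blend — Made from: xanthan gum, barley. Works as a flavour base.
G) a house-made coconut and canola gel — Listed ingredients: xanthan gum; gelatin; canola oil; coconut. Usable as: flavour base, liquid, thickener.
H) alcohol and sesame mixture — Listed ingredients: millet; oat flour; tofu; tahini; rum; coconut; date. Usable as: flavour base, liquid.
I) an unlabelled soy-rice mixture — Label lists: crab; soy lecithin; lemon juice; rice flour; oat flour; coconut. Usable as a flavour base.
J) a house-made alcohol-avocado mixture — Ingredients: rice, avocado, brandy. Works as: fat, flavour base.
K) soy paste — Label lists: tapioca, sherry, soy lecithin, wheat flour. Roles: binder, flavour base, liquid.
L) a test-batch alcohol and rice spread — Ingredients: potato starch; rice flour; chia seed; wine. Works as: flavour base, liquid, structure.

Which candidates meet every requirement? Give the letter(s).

A: has cream, so not vegan; has rolled oats, so not gluten-free (and 1 more) — no
B: has spelt, so not gluten-free; has coconut cream, so not coconut-free — reject
C: has coconut cream, so not coconut-free — reject
D: has oat flour, so not gluten-free; has sesame, so not sesame-free — no
E: has egg, so not vegan; has coconut cream, so not coconut-free (and 1 more) — reject
F: has barley, so not gluten-free — out
G: has gelatin, so not vegan; has coconut, so not coconut-free — no
H: has oat flour, so not gluten-free; has coconut, so not coconut-free (and 1 more) — no
I: has crab, so not vegan; has oat flour, so not gluten-free (and 1 more) — out
J: works as a flavour base, no sesame, gluten-free — keep
K: has wheat flour, so not gluten-free — reject
L: all constraints satisfied — OK

J, L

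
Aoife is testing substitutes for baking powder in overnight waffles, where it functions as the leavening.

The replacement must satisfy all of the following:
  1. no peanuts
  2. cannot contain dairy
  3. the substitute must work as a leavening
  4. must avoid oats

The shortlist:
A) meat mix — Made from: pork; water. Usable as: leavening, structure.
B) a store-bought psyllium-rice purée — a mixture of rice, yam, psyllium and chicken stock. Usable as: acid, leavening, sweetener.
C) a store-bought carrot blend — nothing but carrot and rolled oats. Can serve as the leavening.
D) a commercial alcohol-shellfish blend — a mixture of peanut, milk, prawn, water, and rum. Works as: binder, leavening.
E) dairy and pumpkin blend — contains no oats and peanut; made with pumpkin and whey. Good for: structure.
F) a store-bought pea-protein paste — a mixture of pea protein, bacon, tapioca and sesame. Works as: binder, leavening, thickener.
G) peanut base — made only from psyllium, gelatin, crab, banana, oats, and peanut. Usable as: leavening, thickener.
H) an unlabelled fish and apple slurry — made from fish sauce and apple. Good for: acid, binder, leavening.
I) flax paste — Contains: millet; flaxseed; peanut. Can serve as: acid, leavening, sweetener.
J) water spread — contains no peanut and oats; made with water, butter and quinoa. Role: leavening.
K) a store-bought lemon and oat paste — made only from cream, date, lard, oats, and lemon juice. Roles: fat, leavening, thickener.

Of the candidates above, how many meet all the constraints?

A: only pork and water; none excluded — valid
B: no oats, no dairy — valid
C: has rolled oats, so not oat-free — reject
D: has peanut, so not peanut-free; has milk, so not dairy-free — out
E: not usable as a leavening; has whey, so not dairy-free — reject
F: no dairy, no peanut — valid
G: has oats, so not oat-free; has peanut, so not peanut-free — out
H: all constraints satisfied — keep
I: has peanut, so not peanut-free — reject
J: has butter, so not dairy-free — reject
K: has oats, so not oat-free; has cream, so not dairy-free — out

4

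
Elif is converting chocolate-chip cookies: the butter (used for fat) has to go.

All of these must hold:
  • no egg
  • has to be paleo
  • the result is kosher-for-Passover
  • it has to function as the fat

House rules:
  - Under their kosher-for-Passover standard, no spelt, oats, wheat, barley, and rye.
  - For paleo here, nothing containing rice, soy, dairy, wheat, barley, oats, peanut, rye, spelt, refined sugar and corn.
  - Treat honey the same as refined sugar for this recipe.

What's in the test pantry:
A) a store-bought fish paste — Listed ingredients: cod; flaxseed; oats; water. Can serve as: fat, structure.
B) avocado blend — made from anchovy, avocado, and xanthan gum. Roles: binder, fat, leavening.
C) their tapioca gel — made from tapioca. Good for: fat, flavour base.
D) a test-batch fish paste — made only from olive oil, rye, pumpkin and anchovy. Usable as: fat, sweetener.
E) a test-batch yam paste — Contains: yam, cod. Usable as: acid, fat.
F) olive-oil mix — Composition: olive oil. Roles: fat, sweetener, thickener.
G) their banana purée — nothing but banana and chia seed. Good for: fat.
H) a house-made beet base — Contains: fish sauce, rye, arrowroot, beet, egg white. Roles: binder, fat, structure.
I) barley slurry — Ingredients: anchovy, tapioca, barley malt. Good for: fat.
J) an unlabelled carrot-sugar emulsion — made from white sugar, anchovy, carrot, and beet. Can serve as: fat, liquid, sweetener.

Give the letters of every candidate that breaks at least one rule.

A, D, H, I, J

A: has oats, so not kosher-for-Passover; has oats, so not paleo — out
B: every rule checks out — OK
C: paleo, kosher-for-Passover — valid
D: has rye, so not kosher-for-Passover; has rye, so not paleo — reject
E: every rule checks out — OK
F: only olive oil; none excluded — OK
G: only banana and chia seed; none excluded — keep
H: has rye, so not kosher-for-Passover; has rye, so not paleo (and 1 more) — out
I: has barley malt, so not kosher-for-Passover; has barley malt, so not paleo — out
J: has white sugar, so not paleo — reject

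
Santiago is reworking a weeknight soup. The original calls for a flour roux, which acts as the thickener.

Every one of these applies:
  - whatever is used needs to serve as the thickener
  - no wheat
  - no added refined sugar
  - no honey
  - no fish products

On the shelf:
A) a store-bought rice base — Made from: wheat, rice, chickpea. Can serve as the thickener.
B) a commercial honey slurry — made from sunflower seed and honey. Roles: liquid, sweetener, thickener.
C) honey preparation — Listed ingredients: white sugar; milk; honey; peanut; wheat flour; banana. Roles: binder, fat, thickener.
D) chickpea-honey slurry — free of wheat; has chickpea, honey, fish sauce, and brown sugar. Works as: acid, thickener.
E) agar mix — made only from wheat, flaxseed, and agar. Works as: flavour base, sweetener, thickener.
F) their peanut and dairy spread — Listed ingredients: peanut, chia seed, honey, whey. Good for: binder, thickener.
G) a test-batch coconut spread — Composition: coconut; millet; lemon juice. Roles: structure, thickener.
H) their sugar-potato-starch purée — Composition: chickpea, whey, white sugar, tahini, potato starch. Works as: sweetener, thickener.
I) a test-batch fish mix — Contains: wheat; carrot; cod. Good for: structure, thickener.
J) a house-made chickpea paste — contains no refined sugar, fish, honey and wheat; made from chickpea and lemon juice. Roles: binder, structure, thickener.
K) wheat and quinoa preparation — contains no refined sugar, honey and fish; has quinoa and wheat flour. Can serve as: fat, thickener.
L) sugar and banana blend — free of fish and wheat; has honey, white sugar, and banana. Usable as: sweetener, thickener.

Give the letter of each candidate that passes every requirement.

G, J

A: has wheat, so not wheat-free — no
B: has honey, so not honey-free — no
C: has wheat flour, so not wheat-free; has honey, so not honey-free (and 1 more) — out
D: has honey, so not honey-free; has brown sugar, so not no-added-sugar (and 1 more) — out
E: has wheat, so not wheat-free — out
F: has honey, so not honey-free — reject
G: all constraints satisfied — valid
H: has white sugar, so not no-added-sugar — reject
I: has wheat, so not wheat-free; has cod, so not fish-free — reject
J: no wheat, no honey — OK
K: has wheat flour, so not wheat-free — reject
L: has honey, so not honey-free; has white sugar, so not no-added-sugar — reject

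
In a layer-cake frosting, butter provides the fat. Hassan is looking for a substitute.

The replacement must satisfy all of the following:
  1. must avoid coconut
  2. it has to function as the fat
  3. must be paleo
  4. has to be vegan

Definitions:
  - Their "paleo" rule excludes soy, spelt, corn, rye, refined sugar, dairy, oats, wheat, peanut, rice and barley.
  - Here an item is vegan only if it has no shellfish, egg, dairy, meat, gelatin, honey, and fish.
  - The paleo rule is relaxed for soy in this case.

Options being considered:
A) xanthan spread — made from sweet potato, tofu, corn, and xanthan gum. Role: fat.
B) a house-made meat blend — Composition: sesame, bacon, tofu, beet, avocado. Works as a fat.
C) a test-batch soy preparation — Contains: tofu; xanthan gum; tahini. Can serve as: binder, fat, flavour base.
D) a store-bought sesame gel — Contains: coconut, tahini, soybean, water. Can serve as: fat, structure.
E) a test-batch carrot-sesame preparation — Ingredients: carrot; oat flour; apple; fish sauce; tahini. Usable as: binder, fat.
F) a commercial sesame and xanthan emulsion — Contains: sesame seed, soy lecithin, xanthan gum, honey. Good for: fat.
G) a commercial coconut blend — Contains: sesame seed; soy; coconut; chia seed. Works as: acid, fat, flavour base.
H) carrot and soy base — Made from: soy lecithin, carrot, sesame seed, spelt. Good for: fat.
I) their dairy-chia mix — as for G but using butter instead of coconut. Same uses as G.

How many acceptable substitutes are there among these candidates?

A: has corn, so not paleo — out
B: has bacon, so not vegan — reject
C: soy is permitted under the paleo carve-out; nothing else excluded — valid
D: has coconut, so not coconut-free — reject
E: has oat flour, so not paleo; has fish sauce, so not vegan — out
F: has honey, so not vegan — no
G: has coconut, so not coconut-free — out
H: has spelt, so not paleo — reject
I: has butter, so not paleo; has butter, so not vegan — out

1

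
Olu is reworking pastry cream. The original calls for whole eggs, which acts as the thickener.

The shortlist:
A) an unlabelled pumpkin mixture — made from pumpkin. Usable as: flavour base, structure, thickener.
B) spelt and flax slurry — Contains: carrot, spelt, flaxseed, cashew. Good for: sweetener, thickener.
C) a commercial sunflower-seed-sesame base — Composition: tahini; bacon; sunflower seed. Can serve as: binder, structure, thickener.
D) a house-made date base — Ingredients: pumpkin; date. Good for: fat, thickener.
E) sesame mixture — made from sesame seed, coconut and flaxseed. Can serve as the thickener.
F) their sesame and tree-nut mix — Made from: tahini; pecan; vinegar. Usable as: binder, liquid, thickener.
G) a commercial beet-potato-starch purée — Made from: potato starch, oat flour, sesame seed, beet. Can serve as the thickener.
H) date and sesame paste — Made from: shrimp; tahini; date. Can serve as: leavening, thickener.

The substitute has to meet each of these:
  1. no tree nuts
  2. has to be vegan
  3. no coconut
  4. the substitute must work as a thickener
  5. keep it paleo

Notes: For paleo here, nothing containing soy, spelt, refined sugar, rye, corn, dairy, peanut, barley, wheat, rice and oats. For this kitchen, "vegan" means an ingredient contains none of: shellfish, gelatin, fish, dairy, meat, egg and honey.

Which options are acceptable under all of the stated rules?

A: only pumpkin; none excluded — valid
B: has spelt, so not paleo; has cashew, so not tree-nut-free — reject
C: has bacon, so not vegan — reject
D: all constraints satisfied — OK
E: has coconut, so not coconut-free — reject
F: has pecan, so not tree-nut-free — reject
G: has oat flour, so not paleo — out
H: has shrimp, so not vegan — no

A, D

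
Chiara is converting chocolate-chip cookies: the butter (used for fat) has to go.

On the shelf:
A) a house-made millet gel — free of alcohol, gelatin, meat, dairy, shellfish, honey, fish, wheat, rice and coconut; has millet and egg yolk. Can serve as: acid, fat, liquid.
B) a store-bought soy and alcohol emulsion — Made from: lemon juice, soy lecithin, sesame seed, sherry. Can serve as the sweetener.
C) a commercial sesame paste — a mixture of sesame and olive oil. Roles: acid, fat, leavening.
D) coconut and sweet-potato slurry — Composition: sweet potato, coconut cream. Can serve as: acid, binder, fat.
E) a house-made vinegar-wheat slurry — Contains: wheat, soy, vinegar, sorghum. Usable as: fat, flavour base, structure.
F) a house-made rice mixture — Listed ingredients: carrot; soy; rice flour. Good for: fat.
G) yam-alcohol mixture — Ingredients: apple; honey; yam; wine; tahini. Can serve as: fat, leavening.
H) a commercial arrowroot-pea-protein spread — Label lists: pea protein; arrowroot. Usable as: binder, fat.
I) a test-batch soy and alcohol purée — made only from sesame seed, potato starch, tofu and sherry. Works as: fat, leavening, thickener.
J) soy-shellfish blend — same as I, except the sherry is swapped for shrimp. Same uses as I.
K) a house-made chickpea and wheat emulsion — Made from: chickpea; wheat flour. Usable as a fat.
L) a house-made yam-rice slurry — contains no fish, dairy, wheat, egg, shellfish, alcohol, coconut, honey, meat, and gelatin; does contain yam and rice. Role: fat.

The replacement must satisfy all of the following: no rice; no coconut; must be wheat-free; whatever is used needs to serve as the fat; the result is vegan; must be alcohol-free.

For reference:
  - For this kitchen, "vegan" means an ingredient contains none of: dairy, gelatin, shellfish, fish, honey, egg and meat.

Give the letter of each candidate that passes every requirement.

A: has egg yolk, so not vegan — out
B: not usable as a fat; has sherry, so not alcohol-free — reject
C: only sesame and olive oil; none excluded — valid
D: has coconut cream, so not coconut-free — no
E: has wheat, so not wheat-free — reject
F: has rice flour, so not rice-free — reject
G: has honey, so not vegan; has wine, so not alcohol-free — out
H: nothing on the exclusion list — valid
I: has sherry, so not alcohol-free — no
J: has shrimp, so not vegan — reject
K: has wheat flour, so not wheat-free — no
L: has rice, so not rice-free — reject

C, H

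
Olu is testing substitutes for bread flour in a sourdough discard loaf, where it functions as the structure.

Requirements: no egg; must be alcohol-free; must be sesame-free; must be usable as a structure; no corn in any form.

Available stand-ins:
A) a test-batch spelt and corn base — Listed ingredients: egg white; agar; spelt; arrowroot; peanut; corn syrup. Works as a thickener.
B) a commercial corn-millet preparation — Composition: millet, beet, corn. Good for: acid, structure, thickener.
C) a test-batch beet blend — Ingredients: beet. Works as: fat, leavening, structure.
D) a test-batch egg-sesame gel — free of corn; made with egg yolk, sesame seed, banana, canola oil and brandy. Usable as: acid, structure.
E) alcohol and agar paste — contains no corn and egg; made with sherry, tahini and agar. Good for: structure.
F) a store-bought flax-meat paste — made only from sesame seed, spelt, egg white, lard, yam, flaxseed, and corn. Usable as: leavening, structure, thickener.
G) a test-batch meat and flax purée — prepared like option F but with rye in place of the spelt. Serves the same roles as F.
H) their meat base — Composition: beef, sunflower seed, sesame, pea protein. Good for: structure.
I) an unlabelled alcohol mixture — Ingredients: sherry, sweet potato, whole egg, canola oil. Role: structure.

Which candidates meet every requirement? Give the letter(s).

C

A: not usable as a structure; has egg white, so not egg-free (and 1 more) — reject
B: has corn, so not corn-free — out
C: no alcohol, no sesame — valid
D: has egg yolk, so not egg-free; has sesame seed, so not sesame-free (and 1 more) — out
E: has tahini, so not sesame-free; has sherry, so not alcohol-free — out
F: has egg white, so not egg-free; has corn, so not corn-free (and 1 more) — no
G: has egg white, so not egg-free; has corn, so not corn-free (and 1 more) — out
H: has sesame, so not sesame-free — reject
I: has whole egg, so not egg-free; has sherry, so not alcohol-free — out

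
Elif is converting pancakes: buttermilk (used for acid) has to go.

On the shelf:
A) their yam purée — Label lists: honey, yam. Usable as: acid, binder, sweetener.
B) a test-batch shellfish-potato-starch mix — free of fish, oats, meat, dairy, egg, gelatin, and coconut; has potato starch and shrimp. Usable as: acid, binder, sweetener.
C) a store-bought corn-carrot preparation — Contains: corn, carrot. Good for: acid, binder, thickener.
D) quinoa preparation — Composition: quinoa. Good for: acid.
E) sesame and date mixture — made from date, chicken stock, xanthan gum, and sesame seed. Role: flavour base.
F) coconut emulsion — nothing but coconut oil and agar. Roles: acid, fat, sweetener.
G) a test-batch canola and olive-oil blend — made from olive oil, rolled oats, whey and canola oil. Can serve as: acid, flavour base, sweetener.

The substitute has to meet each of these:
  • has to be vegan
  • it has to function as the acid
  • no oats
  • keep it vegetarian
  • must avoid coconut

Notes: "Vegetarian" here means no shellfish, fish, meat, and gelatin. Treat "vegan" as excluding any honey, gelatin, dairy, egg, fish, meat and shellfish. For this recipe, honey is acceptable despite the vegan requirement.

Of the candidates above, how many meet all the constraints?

3

A: honey is permitted under the vegan carve-out; nothing else excluded — valid
B: has shrimp, so not vegetarian; has shrimp, so not vegan — reject
C: no oats, no coconut — keep
D: no oats, vegan — valid
E: not usable as an acid; has chicken stock, so not vegetarian (and 1 more) — reject
F: has coconut oil, so not coconut-free — reject
G: has whey, so not vegan; has rolled oats, so not oat-free — reject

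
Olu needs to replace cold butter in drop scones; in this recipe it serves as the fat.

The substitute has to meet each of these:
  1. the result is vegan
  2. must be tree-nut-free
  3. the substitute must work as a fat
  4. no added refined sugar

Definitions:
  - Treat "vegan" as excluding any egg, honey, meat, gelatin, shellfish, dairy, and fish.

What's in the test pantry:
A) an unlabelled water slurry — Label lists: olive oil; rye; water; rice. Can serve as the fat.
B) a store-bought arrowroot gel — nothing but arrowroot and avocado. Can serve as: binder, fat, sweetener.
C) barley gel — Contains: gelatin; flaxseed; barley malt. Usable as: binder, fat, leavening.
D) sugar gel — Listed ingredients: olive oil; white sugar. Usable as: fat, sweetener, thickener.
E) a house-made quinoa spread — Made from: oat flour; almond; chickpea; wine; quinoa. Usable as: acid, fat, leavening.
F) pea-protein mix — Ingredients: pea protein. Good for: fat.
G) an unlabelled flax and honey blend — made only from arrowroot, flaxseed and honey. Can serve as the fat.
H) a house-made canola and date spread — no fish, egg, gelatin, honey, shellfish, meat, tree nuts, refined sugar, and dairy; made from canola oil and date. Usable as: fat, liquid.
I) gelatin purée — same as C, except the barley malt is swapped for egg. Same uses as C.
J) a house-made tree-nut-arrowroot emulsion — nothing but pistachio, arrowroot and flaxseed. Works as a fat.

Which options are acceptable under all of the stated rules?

A, B, F, H

A: rice and rye etc. — none of it excluded — keep
B: all constraints satisfied — OK
C: has gelatin, so not vegan — reject
D: has white sugar, so not no-added-sugar — out
E: has almond, so not tree-nut-free — out
F: works as a fat, no tree nuts, vegan — keep
G: has honey, so not vegan — no
H: no refined sugar, no tree nuts — valid
I: has egg, so not vegan — no
J: has pistachio, so not tree-nut-free — reject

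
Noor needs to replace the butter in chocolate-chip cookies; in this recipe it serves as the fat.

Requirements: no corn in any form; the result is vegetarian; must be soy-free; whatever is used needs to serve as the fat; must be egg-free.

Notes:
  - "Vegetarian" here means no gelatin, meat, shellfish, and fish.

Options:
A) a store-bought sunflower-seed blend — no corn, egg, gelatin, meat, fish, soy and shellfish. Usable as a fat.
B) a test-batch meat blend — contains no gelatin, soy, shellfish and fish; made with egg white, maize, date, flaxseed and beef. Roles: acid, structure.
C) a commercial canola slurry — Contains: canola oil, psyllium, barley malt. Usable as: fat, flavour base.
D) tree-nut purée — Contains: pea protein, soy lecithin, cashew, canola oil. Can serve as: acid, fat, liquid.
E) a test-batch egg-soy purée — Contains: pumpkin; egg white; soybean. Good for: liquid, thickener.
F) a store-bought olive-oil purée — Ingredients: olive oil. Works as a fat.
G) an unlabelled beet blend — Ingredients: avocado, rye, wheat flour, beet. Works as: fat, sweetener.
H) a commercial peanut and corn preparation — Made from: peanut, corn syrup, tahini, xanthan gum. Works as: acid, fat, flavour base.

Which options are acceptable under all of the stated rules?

A, C, F, G

A: all constraints satisfied — OK
B: not usable as a fat; has beef, so not vegetarian (and 2 more) — reject
C: no soy, no egg — valid
D: has soy lecithin, so not soy-free — out
E: not usable as a fat; has soybean, so not soy-free (and 1 more) — no
F: vegetarian, no egg — valid
G: rye and wheat flour etc. — none of it excluded — OK
H: has corn syrup, so not corn-free — reject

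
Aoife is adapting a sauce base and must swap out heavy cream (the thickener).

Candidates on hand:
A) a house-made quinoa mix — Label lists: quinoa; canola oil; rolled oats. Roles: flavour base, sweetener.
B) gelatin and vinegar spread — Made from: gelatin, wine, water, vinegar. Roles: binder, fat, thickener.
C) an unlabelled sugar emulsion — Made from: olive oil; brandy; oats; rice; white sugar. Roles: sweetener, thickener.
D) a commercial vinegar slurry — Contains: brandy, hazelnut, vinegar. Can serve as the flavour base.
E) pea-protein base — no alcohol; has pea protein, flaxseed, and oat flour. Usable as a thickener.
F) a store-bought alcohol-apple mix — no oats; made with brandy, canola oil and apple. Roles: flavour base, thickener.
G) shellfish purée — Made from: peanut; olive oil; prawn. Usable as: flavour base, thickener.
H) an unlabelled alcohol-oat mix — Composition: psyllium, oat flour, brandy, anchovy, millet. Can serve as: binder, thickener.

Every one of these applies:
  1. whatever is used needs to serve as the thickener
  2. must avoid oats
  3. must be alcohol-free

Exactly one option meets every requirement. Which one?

A: not usable as a thickener; has rolled oats, so not oat-free — out
B: has wine, so not alcohol-free — reject
C: has oats, so not oat-free; has brandy, so not alcohol-free — no
D: not usable as a thickener; has brandy, so not alcohol-free — no
E: has oat flour, so not oat-free — reject
F: has brandy, so not alcohol-free — out
G: only peanut, prawn and olive oil; none excluded — keep
H: has oat flour, so not oat-free; has brandy, so not alcohol-free — reject

G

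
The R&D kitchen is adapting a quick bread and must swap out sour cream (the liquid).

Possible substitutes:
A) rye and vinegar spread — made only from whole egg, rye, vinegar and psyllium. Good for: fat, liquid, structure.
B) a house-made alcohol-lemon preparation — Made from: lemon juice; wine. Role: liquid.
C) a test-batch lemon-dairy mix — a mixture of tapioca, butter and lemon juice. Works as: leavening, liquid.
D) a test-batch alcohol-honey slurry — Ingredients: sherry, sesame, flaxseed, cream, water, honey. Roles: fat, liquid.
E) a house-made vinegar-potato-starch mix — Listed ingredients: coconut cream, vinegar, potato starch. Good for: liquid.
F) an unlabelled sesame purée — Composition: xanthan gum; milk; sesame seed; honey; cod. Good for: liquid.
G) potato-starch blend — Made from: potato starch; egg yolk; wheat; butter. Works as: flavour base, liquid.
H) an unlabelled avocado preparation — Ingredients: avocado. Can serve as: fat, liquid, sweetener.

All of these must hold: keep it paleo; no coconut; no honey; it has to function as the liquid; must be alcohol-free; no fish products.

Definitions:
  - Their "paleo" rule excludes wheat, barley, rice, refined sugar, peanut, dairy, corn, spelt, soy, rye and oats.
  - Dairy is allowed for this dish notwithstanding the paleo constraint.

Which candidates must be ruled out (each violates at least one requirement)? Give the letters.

A: has rye, so not paleo — reject
B: has wine, so not alcohol-free — reject
C: dairy is permitted under the paleo carve-out; nothing else excluded — valid
D: has sherry, so not alcohol-free; has honey, so not honey-free — reject
E: has coconut cream, so not coconut-free — out
F: has honey, so not honey-free; has cod, so not fish-free — no
G: has wheat, so not paleo — no
H: works as a liquid, no fish, no alcohol — valid

A, B, D, E, F, G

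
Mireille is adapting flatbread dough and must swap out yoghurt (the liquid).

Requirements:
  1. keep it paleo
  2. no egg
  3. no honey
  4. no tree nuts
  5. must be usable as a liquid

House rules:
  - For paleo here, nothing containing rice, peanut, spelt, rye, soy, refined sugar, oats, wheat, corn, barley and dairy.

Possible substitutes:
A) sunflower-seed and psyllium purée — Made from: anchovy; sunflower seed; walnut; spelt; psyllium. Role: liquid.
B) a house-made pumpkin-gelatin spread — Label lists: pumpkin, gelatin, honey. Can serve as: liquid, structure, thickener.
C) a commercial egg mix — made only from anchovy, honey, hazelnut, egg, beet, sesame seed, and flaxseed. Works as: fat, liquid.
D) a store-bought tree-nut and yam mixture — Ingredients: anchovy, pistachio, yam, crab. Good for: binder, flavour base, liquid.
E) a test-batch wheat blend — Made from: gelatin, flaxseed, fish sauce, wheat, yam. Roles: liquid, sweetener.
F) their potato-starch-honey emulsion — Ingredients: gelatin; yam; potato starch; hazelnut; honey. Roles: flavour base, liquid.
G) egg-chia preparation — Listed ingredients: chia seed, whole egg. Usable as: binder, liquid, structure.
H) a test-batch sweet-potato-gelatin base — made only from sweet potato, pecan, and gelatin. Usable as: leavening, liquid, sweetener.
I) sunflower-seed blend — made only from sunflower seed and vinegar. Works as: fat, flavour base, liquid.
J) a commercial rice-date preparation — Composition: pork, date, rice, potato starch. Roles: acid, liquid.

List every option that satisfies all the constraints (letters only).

A: has spelt, so not paleo; has walnut, so not tree-nut-free — no
B: has honey, so not honey-free — reject
C: has honey, so not honey-free; has egg, so not egg-free (and 1 more) — no
D: has pistachio, so not tree-nut-free — out
E: has wheat, so not paleo — out
F: has honey, so not honey-free; has hazelnut, so not tree-nut-free — reject
G: has whole egg, so not egg-free — out
H: has pecan, so not tree-nut-free — out
I: every rule checks out — keep
J: has rice, so not paleo — reject

I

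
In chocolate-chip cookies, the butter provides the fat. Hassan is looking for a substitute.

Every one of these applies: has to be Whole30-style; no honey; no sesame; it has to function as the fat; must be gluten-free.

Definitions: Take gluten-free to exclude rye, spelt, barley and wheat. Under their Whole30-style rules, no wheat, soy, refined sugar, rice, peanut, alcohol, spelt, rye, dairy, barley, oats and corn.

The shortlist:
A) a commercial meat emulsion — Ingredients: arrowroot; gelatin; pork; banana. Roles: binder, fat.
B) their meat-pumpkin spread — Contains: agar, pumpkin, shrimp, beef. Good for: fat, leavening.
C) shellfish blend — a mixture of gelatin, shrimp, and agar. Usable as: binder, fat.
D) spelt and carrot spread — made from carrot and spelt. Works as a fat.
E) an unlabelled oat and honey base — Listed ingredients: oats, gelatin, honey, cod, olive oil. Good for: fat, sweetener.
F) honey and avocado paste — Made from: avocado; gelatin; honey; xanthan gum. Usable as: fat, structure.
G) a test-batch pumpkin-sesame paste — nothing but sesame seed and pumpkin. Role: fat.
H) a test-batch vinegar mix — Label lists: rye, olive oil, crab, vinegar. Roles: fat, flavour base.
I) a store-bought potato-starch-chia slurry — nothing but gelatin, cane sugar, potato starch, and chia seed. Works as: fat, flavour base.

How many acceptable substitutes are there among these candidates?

A: nothing on the exclusion list — valid
B: beef and shrimp etc. — none of it excluded — keep
C: works as a fat, Whole30-style, gluten-free — valid
D: has spelt, so not gluten-free; has spelt, so not Whole30-style — out
E: has oats, so not Whole30-style; has honey, so not honey-free — reject
F: has honey, so not honey-free — no
G: has sesame seed, so not sesame-free — reject
H: has rye, so not gluten-free; has rye, so not Whole30-style — no
I: has cane sugar, so not Whole30-style — reject

3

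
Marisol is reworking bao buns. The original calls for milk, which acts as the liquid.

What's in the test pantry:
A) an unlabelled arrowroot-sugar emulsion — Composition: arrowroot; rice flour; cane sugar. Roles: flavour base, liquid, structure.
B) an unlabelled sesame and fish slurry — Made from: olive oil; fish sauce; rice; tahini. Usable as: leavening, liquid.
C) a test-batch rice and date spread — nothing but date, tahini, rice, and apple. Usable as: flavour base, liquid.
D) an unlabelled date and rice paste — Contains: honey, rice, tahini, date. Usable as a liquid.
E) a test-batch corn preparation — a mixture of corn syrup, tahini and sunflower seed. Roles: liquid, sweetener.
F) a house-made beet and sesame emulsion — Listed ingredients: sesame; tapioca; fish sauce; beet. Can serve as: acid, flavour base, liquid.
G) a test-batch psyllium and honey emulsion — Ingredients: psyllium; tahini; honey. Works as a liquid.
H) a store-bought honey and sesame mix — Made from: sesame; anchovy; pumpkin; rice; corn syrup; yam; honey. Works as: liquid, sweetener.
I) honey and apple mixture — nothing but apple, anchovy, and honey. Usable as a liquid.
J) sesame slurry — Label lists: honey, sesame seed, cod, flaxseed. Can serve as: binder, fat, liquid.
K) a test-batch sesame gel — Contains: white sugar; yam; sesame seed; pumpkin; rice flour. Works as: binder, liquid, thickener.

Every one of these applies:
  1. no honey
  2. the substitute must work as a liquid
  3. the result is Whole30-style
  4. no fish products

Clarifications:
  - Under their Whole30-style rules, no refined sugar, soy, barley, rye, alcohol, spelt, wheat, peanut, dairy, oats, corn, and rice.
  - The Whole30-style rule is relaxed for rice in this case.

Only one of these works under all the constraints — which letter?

C

A: has cane sugar, so not Whole30-style — out
B: has fish sauce, so not fish-free — out
C: rice is permitted under the Whole30-style carve-out; nothing else excluded — keep
D: has honey, so not honey-free — reject
E: has corn syrup, so not Whole30-style — reject
F: has fish sauce, so not fish-free — out
G: has honey, so not honey-free — out
H: has corn syrup, so not Whole30-style; has anchovy, so not fish-free (and 1 more) — reject
I: has anchovy, so not fish-free; has honey, so not honey-free — reject
J: has cod, so not fish-free; has honey, so not honey-free — out
K: has white sugar, so not Whole30-style — reject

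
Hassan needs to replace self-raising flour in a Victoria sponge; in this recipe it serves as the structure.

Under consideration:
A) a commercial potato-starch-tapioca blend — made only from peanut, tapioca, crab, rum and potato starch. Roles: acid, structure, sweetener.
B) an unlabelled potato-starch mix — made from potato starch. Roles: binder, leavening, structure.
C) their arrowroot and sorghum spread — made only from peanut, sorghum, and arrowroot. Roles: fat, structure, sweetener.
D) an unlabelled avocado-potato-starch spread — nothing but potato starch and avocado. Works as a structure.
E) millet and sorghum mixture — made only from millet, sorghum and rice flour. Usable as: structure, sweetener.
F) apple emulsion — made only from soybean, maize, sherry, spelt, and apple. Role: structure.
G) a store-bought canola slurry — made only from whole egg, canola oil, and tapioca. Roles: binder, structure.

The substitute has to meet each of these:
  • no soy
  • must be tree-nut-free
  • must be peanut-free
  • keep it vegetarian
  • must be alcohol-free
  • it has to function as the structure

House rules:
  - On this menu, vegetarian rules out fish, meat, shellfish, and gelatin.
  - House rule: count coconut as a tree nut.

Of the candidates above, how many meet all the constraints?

4

A: has crab, so not vegetarian; has peanut, so not peanut-free (and 1 more) — reject
B: every rule checks out — OK
C: has peanut, so not peanut-free — reject
D: every rule checks out — keep
E: nothing on the exclusion list — valid
F: has soybean, so not soy-free; has sherry, so not alcohol-free — out
G: works as a structure, no soy, vegetarian — OK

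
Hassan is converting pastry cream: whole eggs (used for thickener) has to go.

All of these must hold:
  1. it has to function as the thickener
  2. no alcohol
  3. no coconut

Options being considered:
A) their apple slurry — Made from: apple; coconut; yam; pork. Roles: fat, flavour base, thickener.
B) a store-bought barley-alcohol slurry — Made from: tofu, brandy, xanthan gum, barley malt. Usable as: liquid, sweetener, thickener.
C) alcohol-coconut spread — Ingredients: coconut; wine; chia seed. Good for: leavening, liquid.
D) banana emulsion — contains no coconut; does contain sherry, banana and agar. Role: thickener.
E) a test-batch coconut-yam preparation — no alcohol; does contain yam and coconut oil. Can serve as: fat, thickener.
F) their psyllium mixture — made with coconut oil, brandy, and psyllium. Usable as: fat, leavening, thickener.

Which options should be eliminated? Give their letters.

A: has coconut, so not coconut-free — reject
B: has brandy, so not alcohol-free — no
C: not usable as a thickener; has coconut, so not coconut-free (and 1 more) — no
D: has sherry, so not alcohol-free — out
E: has coconut oil, so not coconut-free — out
F: has coconut oil, so not coconut-free; has brandy, so not alcohol-free — out

A, B, C, D, E, F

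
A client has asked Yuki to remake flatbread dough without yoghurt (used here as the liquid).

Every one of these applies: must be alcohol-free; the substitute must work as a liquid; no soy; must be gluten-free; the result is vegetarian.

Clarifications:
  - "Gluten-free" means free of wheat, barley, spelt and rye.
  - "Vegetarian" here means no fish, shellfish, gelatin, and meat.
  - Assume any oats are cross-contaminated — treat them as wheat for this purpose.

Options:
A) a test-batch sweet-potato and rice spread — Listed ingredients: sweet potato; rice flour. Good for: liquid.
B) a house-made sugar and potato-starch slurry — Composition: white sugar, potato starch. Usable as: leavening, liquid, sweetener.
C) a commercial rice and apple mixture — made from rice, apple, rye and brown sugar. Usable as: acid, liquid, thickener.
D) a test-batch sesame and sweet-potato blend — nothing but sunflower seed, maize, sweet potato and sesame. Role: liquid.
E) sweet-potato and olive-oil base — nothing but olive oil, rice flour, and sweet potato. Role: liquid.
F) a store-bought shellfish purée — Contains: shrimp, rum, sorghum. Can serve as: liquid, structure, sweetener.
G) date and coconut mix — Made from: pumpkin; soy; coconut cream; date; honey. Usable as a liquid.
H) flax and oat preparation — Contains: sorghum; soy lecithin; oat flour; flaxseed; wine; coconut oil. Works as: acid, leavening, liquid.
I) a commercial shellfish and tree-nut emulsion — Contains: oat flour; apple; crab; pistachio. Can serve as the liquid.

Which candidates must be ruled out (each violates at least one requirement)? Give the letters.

A: all constraints satisfied — keep
B: works as a liquid, no alcohol, no soy — valid
C: has rye, so not gluten-free — reject
D: no soy, gluten-free — OK
E: all constraints satisfied — OK
F: has shrimp, so not vegetarian; has rum, so not alcohol-free — out
G: has soy, so not soy-free — no
H: has oat flour, so not gluten-free; has soy lecithin, so not soy-free (and 1 more) — out
I: has oat flour, so not gluten-free; has crab, so not vegetarian — no

C, F, G, H, I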